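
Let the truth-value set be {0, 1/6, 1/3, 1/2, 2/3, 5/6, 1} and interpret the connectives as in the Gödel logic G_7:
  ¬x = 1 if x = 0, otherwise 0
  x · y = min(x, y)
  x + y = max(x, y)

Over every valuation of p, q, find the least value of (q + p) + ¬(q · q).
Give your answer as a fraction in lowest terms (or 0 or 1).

Take p = 0, q = 1/6:
q + p = 1/6 + 0 = 1/6
q · q = 1/6 · 1/6 = 1/6
¬(q · q) = ¬1/6 = 0
(q + p) + ¬(q · q) = 1/6 + 0 = 1/6
No assignment yields a value below 1/6, so this is the minimum.

1/6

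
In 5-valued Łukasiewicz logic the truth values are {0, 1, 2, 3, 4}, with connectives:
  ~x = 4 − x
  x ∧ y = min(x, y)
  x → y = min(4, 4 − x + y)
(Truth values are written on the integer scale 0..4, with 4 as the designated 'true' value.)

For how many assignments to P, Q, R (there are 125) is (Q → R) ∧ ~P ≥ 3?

value 4: 15 assignments (counts)
value 3: 23 assignments (counts)
value 2: 28 assignments
value 1: 30 assignments
value 0: 29 assignments
So 38 of the 125 assignments meet the threshold.

38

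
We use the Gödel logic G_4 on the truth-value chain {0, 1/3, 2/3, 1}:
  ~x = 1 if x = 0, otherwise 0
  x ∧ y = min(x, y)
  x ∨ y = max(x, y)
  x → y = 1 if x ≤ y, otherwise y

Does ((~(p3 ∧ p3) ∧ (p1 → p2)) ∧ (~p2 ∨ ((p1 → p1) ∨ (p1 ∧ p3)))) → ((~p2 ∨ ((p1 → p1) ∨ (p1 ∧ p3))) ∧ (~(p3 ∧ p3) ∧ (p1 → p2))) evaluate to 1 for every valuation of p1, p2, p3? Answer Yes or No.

Yes

At p1 = 0, p2 = 2/3, p3 = 1, for instance:
p3 ∧ p3 = 1 ∧ 1 = 1
~(p3 ∧ p3) = ~1 = 0
p1 → p2 = 0 → 2/3 = 1
~(p3 ∧ p3) ∧ (p1 → p2) = 0 ∧ 1 = 0
~p2 = ~2/3 = 0
p1 → p1 = 0 → 0 = 1
p1 ∧ p3 = 0 ∧ 1 = 0
(p1 → p1) ∨ (p1 ∧ p3) = 1 ∨ 0 = 1
~p2 ∨ ((p1 → p1) ∨ (p1 ∧ p3)) = 0 ∨ 1 = 1
(~(p3 ∧ p3) ∧ (p1 → p2)) ∧ (~p2 ∨ ((p1 → p1) ∨ (p1 ∧ p3))) = 0 ∧ 1 = 0
(~p2 ∨ ((p1 → p1) ∨ (p1 ∧ p3))) ∧ (~(p3 ∧ p3) ∧ (p1 → p2)) = 1 ∧ 0 = 0
((~(p3 ∧ p3) ∧ (p1 → p2)) ∧ (~p2 ∨ ((p1 → p1) ∨ (p1 ∧ p3)))) → ((~p2 ∨ ((p1 → p1) ∨ (p1 ∧ p3))) ∧ (~(p3 ∧ p3) ∧ (p1 → p2))) = 0 → 0 = 1
and checking the remaining 63 assignments likewise gives ≥ 1 in every case.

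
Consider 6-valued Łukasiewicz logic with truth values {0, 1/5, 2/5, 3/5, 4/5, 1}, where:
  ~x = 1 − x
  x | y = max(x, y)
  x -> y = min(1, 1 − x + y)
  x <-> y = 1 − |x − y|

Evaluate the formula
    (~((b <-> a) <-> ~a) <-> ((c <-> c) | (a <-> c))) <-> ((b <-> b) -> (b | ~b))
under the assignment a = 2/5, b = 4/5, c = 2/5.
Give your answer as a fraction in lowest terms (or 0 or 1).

b <-> a = 4/5 <-> 2/5 = 3/5
~a = ~2/5 = 3/5
(b <-> a) <-> ~a = 3/5 <-> 3/5 = 1
~((b <-> a) <-> ~a) = ~1 = 0
c <-> c = 2/5 <-> 2/5 = 1
a <-> c = 2/5 <-> 2/5 = 1
(c <-> c) | (a <-> c) = 1 | 1 = 1
~((b <-> a) <-> ~a) <-> ((c <-> c) | (a <-> c)) = 0 <-> 1 = 0
b <-> b = 4/5 <-> 4/5 = 1
~b = ~4/5 = 1/5
b | ~b = 4/5 | 1/5 = 4/5
(b <-> b) -> (b | ~b) = 1 -> 4/5 = 4/5
(~((b <-> a) <-> ~a) <-> ((c <-> c) | (a <-> c))) <-> ((b <-> b) -> (b | ~b)) = 0 <-> 4/5 = 1/5

1/5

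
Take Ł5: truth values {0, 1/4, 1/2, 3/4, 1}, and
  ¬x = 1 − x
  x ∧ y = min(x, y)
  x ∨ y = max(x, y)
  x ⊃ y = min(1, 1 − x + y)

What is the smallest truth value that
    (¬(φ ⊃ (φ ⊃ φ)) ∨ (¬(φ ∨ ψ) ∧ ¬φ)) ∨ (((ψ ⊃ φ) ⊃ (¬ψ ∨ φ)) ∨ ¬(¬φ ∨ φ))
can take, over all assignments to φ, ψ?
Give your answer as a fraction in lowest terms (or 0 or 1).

1/2

Take φ = 1/2, ψ = 1/2:
φ ⊃ φ = 1/2 ⊃ 1/2 = 1
φ ⊃ (φ ⊃ φ) = 1/2 ⊃ 1 = 1
¬(φ ⊃ (φ ⊃ φ)) = ¬1 = 0
φ ∨ ψ = 1/2 ∨ 1/2 = 1/2
¬(φ ∨ ψ) = ¬1/2 = 1/2
¬φ = ¬1/2 = 1/2
¬(φ ∨ ψ) ∧ ¬φ = 1/2 ∧ 1/2 = 1/2
¬(φ ⊃ (φ ⊃ φ)) ∨ (¬(φ ∨ ψ) ∧ ¬φ) = 0 ∨ 1/2 = 1/2
ψ ⊃ φ = 1/2 ⊃ 1/2 = 1
¬ψ = ¬1/2 = 1/2
¬ψ ∨ φ = 1/2 ∨ 1/2 = 1/2
(ψ ⊃ φ) ⊃ (¬ψ ∨ φ) = 1 ⊃ 1/2 = 1/2
¬φ = ¬1/2 = 1/2
¬φ ∨ φ = 1/2 ∨ 1/2 = 1/2
¬(¬φ ∨ φ) = ¬1/2 = 1/2
((ψ ⊃ φ) ⊃ (¬ψ ∨ φ)) ∨ ¬(¬φ ∨ φ) = 1/2 ∨ 1/2 = 1/2
(¬(φ ⊃ (φ ⊃ φ)) ∨ (¬(φ ∨ ψ) ∧ ¬φ)) ∨ (((ψ ⊃ φ) ⊃ (¬ψ ∨ φ)) ∨ ¬(¬φ ∨ φ)) = 1/2 ∨ 1/2 = 1/2
No assignment yields a value below 1/2, so this is the minimum.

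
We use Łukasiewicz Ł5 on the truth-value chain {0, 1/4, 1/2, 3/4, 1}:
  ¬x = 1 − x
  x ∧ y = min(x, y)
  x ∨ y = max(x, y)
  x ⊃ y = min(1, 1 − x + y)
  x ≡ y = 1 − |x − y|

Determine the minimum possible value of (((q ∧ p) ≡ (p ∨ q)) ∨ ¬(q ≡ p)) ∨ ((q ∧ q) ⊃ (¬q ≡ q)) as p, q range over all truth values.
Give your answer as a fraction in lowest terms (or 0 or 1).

1/2

Take p = 1/2, q = 1:
q ∧ p = 1 ∧ 1/2 = 1/2
p ∨ q = 1/2 ∨ 1 = 1
(q ∧ p) ≡ (p ∨ q) = 1/2 ≡ 1 = 1/2
q ≡ p = 1 ≡ 1/2 = 1/2
¬(q ≡ p) = ¬1/2 = 1/2
((q ∧ p) ≡ (p ∨ q)) ∨ ¬(q ≡ p) = 1/2 ∨ 1/2 = 1/2
q ∧ q = 1 ∧ 1 = 1
¬q = ¬1 = 0
¬q ≡ q = 0 ≡ 1 = 0
(q ∧ q) ⊃ (¬q ≡ q) = 1 ⊃ 0 = 0
(((q ∧ p) ≡ (p ∨ q)) ∨ ¬(q ≡ p)) ∨ ((q ∧ q) ⊃ (¬q ≡ q)) = 1/2 ∨ 0 = 1/2
No assignment yields a value below 1/2, so this is the minimum.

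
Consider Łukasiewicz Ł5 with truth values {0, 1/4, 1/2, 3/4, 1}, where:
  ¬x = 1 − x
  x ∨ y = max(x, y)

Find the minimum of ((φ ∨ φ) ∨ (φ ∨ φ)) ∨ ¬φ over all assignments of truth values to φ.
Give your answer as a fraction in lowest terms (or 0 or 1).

Take φ = 1/2:
φ ∨ φ = 1/2 ∨ 1/2 = 1/2
φ ∨ φ = 1/2 ∨ 1/2 = 1/2
(φ ∨ φ) ∨ (φ ∨ φ) = 1/2 ∨ 1/2 = 1/2
¬φ = ¬1/2 = 1/2
((φ ∨ φ) ∨ (φ ∨ φ)) ∨ ¬φ = 1/2 ∨ 1/2 = 1/2
No assignment yields a value below 1/2, so this is the minimum.

1/2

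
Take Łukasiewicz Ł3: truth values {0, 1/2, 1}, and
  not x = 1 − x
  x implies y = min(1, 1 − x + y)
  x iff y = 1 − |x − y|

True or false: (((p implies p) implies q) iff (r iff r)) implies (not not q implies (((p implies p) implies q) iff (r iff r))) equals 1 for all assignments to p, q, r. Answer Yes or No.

At p = 0, q = 1/2, r = 1, for instance:
p implies p = 0 implies 0 = 1
(p implies p) implies q = 1 implies 1/2 = 1/2
r iff r = 1 iff 1 = 1
((p implies p) implies q) iff (r iff r) = 1/2 iff 1 = 1/2
not q = not 1/2 = 1/2
not not q = not 1/2 = 1/2
not not q implies (((p implies p) implies q) iff (r iff r)) = 1/2 implies 1/2 = 1
(((p implies p) implies q) iff (r iff r)) implies (not not q implies (((p implies p) implies q) iff (r iff r))) = 1/2 implies 1 = 1
and checking the remaining 26 assignments likewise gives ≥ 1 in every case.

Yes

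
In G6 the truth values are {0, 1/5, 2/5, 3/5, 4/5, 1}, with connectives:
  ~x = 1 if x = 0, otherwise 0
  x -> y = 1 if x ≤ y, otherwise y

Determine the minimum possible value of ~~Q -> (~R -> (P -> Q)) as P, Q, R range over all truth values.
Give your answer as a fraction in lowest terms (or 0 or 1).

Take P = 2/5, Q = 1/5, R = 0:
~Q = ~1/5 = 0
~~Q = ~0 = 1
~R = ~0 = 1
P -> Q = 2/5 -> 1/5 = 1/5
~R -> (P -> Q) = 1 -> 1/5 = 1/5
~~Q -> (~R -> (P -> Q)) = 1 -> 1/5 = 1/5
No assignment yields a value below 1/5, so this is the minimum.

1/5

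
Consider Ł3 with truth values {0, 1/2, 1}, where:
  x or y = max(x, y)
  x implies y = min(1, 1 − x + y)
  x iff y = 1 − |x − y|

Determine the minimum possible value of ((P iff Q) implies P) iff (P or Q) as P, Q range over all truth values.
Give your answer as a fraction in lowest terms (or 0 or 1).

1/2

Take P = 1/2, Q = 0:
P iff Q = 1/2 iff 0 = 1/2
(P iff Q) implies P = 1/2 implies 1/2 = 1
P or Q = 1/2 or 0 = 1/2
((P iff Q) implies P) iff (P or Q) = 1 iff 1/2 = 1/2
No assignment yields a value below 1/2, so this is the minimum.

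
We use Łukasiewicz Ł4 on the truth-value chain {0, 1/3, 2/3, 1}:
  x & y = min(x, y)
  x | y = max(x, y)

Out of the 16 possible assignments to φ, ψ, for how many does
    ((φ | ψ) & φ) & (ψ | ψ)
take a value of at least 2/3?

φ = 0, ψ = 0 ↦ 0  <
φ = 0, ψ = 1/3 ↦ 0  <
φ = 0, ψ = 2/3 ↦ 0  <
φ = 0, ψ = 1 ↦ 0  <
φ = 1/3, ψ = 0 ↦ 0  <
φ = 1/3, ψ = 1/3 ↦ 1/3  <
φ = 1/3, ψ = 2/3 ↦ 1/3  <
φ = 1/3, ψ = 1 ↦ 1/3  <
φ = 2/3, ψ = 0 ↦ 0  <
φ = 2/3, ψ = 1/3 ↦ 1/3  <
φ = 2/3, ψ = 2/3 ↦ 2/3  ≥
φ = 2/3, ψ = 1 ↦ 2/3  ≥
φ = 1, ψ = 0 ↦ 0  <
φ = 1, ψ = 1/3 ↦ 1/3  <
φ = 1, ψ = 2/3 ↦ 2/3  ≥
φ = 1, ψ = 1 ↦ 1  ≥
So 4 of the 16 assignments meet the threshold.

4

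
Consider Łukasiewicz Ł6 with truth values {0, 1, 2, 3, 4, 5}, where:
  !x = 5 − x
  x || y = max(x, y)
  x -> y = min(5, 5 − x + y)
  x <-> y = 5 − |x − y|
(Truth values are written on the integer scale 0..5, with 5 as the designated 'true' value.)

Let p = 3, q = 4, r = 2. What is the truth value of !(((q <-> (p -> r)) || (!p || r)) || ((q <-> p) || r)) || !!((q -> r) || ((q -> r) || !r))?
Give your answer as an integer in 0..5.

3

p -> r = 3 -> 2 = 4
q <-> (p -> r) = 4 <-> 4 = 5
!p = !3 = 2
!p || r = 2 || 2 = 2
(q <-> (p -> r)) || (!p || r) = 5 || 2 = 5
q <-> p = 4 <-> 3 = 4
(q <-> p) || r = 4 || 2 = 4
((q <-> (p -> r)) || (!p || r)) || ((q <-> p) || r) = 5 || 4 = 5
!(((q <-> (p -> r)) || (!p || r)) || ((q <-> p) || r)) = !5 = 0
q -> r = 4 -> 2 = 3
q -> r = 4 -> 2 = 3
!r = !2 = 3
(q -> r) || !r = 3 || 3 = 3
(q -> r) || ((q -> r) || !r) = 3 || 3 = 3
!((q -> r) || ((q -> r) || !r)) = !3 = 2
!!((q -> r) || ((q -> r) || !r)) = !2 = 3
!(((q <-> (p -> r)) || (!p || r)) || ((q <-> p) || r)) || !!((q -> r) || ((q -> r) || !r)) = 0 || 3 = 3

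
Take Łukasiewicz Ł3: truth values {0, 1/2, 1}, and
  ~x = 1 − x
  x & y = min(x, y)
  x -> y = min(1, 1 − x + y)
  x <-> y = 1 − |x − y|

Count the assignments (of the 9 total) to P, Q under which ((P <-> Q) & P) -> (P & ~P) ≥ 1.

P = 0, Q = 0 ↦ 1  ≥
P = 0, Q = 1/2 ↦ 1  ≥
P = 0, Q = 1 ↦ 1  ≥
P = 1/2, Q = 0 ↦ 1  ≥
P = 1/2, Q = 1/2 ↦ 1  ≥
P = 1/2, Q = 1 ↦ 1  ≥
P = 1, Q = 0 ↦ 1  ≥
P = 1, Q = 1/2 ↦ 1/2  <
P = 1, Q = 1 ↦ 0  <
So 7 of the 9 assignments meet the threshold.

7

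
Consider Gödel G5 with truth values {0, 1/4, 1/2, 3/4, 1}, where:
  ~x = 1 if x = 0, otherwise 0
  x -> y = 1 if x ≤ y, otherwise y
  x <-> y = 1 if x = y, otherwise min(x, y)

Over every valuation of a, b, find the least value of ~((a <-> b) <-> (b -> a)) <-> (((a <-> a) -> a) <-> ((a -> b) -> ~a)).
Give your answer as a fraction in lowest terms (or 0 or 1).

1/4

Take a = 1/4, b = 0:
a <-> b = 1/4 <-> 0 = 0
b -> a = 0 -> 1/4 = 1
(a <-> b) <-> (b -> a) = 0 <-> 1 = 0
~((a <-> b) <-> (b -> a)) = ~0 = 1
a <-> a = 1/4 <-> 1/4 = 1
(a <-> a) -> a = 1 -> 1/4 = 1/4
a -> b = 1/4 -> 0 = 0
~a = ~1/4 = 0
(a -> b) -> ~a = 0 -> 0 = 1
((a <-> a) -> a) <-> ((a -> b) -> ~a) = 1/4 <-> 1 = 1/4
~((a <-> b) <-> (b -> a)) <-> (((a <-> a) -> a) <-> ((a -> b) -> ~a)) = 1 <-> 1/4 = 1/4
No assignment yields a value below 1/4, so this is the minimum.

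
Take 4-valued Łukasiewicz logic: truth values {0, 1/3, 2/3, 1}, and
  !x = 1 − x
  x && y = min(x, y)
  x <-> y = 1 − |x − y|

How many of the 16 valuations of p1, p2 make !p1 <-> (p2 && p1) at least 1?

2

p1 = 0, p2 = 0 ↦ 0  <
p1 = 0, p2 = 1/3 ↦ 0  <
p1 = 0, p2 = 2/3 ↦ 0  <
p1 = 0, p2 = 1 ↦ 0  <
p1 = 1/3, p2 = 0 ↦ 1/3  <
p1 = 1/3, p2 = 1/3 ↦ 2/3  <
p1 = 1/3, p2 = 2/3 ↦ 2/3  <
p1 = 1/3, p2 = 1 ↦ 2/3  <
p1 = 2/3, p2 = 0 ↦ 2/3  <
p1 = 2/3, p2 = 1/3 ↦ 1  ≥
p1 = 2/3, p2 = 2/3 ↦ 2/3  <
p1 = 2/3, p2 = 1 ↦ 2/3  <
p1 = 1, p2 = 0 ↦ 1  ≥
p1 = 1, p2 = 1/3 ↦ 2/3  <
p1 = 1, p2 = 2/3 ↦ 1/3  <
p1 = 1, p2 = 1 ↦ 0  <
So 2 of the 16 assignments meet the threshold.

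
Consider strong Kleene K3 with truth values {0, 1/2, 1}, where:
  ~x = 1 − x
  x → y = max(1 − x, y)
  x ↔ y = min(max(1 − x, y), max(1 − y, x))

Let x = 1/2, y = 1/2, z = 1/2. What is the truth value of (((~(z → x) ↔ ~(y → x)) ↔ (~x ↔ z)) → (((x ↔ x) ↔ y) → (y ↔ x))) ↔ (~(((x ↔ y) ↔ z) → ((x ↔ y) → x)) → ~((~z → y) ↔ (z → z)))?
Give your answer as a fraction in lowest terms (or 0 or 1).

z → x = 1/2 → 1/2 = 1/2
~(z → x) = ~1/2 = 1/2
y → x = 1/2 → 1/2 = 1/2
~(y → x) = ~1/2 = 1/2
~(z → x) ↔ ~(y → x) = 1/2 ↔ 1/2 = 1/2
~x = ~1/2 = 1/2
~x ↔ z = 1/2 ↔ 1/2 = 1/2
(~(z → x) ↔ ~(y → x)) ↔ (~x ↔ z) = 1/2 ↔ 1/2 = 1/2
x ↔ x = 1/2 ↔ 1/2 = 1/2
(x ↔ x) ↔ y = 1/2 ↔ 1/2 = 1/2
y ↔ x = 1/2 ↔ 1/2 = 1/2
((x ↔ x) ↔ y) → (y ↔ x) = 1/2 → 1/2 = 1/2
((~(z → x) ↔ ~(y → x)) ↔ (~x ↔ z)) → (((x ↔ x) ↔ y) → (y ↔ x)) = 1/2 → 1/2 = 1/2
x ↔ y = 1/2 ↔ 1/2 = 1/2
(x ↔ y) ↔ z = 1/2 ↔ 1/2 = 1/2
x ↔ y = 1/2 ↔ 1/2 = 1/2
(x ↔ y) → x = 1/2 → 1/2 = 1/2
((x ↔ y) ↔ z) → ((x ↔ y) → x) = 1/2 → 1/2 = 1/2
~(((x ↔ y) ↔ z) → ((x ↔ y) → x)) = ~1/2 = 1/2
~z = ~1/2 = 1/2
~z → y = 1/2 → 1/2 = 1/2
z → z = 1/2 → 1/2 = 1/2
(~z → y) ↔ (z → z) = 1/2 ↔ 1/2 = 1/2
~((~z → y) ↔ (z → z)) = ~1/2 = 1/2
~(((x ↔ y) ↔ z) → ((x ↔ y) → x)) → ~((~z → y) ↔ (z → z)) = 1/2 → 1/2 = 1/2
(((~(z → x) ↔ ~(y → x)) ↔ (~x ↔ z)) → (((x ↔ x) ↔ y) → (y ↔ x))) ↔ (~(((x ↔ y) ↔ z) → ((x ↔ y) → x)) → ~((~z → y) ↔ (z → z))) = 1/2 ↔ 1/2 = 1/2

1/2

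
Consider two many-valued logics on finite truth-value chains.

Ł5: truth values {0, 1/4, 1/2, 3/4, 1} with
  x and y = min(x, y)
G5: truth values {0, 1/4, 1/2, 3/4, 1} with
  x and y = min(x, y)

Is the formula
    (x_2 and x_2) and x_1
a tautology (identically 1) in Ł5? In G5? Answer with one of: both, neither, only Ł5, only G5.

In Ł5: at x_1 = 0, x_2 = 0 the value is 0 — not a tautology.
In G5: at x_1 = 0, x_2 = 0 the value is 0 — not a tautology.

neither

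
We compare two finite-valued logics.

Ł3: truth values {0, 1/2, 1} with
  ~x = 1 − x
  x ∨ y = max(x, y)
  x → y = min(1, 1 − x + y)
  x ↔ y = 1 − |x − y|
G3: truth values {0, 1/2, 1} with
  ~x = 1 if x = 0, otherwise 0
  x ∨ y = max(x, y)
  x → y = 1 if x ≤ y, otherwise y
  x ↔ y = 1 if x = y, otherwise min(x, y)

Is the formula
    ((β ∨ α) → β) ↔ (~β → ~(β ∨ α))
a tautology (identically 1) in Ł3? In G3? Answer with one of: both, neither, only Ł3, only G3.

In Ł3: every assignment gives 1 — tautology.
In G3: at α = 1, β = 1/2 the value is 1/2 — not a tautology.

only Ł3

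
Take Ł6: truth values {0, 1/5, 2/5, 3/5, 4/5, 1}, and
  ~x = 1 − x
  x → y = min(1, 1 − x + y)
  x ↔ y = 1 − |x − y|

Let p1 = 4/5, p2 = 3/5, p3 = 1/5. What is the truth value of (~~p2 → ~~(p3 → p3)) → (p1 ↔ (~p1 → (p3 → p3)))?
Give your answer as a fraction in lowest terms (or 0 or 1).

4/5

~p2 = ~3/5 = 2/5
~~p2 = ~2/5 = 3/5
p3 → p3 = 1/5 → 1/5 = 1
~(p3 → p3) = ~1 = 0
~~(p3 → p3) = ~0 = 1
~~p2 → ~~(p3 → p3) = 3/5 → 1 = 1
~p1 = ~4/5 = 1/5
p3 → p3 = 1/5 → 1/5 = 1
~p1 → (p3 → p3) = 1/5 → 1 = 1
p1 ↔ (~p1 → (p3 → p3)) = 4/5 ↔ 1 = 4/5
(~~p2 → ~~(p3 → p3)) → (p1 ↔ (~p1 → (p3 → p3))) = 1 → 4/5 = 4/5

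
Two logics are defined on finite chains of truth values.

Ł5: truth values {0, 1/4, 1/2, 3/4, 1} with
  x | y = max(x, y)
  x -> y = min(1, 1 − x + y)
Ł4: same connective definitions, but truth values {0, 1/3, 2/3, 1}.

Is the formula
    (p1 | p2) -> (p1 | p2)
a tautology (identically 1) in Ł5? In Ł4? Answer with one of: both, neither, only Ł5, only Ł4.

both

In Ł5: every assignment gives 1 — tautology.
In Ł4: every assignment gives 1 — tautology.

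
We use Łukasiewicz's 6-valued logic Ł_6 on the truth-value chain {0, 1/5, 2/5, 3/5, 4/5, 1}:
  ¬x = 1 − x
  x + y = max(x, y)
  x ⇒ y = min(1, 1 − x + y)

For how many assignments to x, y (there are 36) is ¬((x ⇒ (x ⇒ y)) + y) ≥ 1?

value 1: 1 assignment (counts)
value 4/5: 1 assignment
value 3/5: 2 assignments
value 2/5: 2 assignments
value 1/5: 3 assignments
value 0: 27 assignments
So 1 of the 36 assignments meets the threshold.

1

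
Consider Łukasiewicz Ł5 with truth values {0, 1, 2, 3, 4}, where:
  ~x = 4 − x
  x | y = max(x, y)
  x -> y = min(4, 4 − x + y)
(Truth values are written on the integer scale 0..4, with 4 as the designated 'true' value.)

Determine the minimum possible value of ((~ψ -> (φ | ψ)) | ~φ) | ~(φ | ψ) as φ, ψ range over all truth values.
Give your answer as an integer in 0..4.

Take φ = 2, ψ = 0:
~ψ = ~0 = 4
φ | ψ = 2 | 0 = 2
~ψ -> (φ | ψ) = 4 -> 2 = 2
~φ = ~2 = 2
(~ψ -> (φ | ψ)) | ~φ = 2 | 2 = 2
φ | ψ = 2 | 0 = 2
~(φ | ψ) = ~2 = 2
((~ψ -> (φ | ψ)) | ~φ) | ~(φ | ψ) = 2 | 2 = 2
No assignment yields a value below 2, so this is the minimum.

2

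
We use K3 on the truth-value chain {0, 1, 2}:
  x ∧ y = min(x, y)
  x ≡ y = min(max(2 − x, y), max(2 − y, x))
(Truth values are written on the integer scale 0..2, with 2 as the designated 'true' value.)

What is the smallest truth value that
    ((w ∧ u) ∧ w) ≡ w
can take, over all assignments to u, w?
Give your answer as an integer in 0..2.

0

Take u = 0, w = 2:
w ∧ u = 2 ∧ 0 = 0
(w ∧ u) ∧ w = 0 ∧ 2 = 0
((w ∧ u) ∧ w) ≡ w = 0 ≡ 2 = 0
No assignment yields a value below 0, so this is the minimum.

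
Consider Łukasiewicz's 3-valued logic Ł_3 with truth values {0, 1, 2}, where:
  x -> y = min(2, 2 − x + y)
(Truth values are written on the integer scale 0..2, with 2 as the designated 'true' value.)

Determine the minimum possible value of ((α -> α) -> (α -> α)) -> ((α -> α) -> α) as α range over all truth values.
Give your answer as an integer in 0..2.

0

Take α = 0:
α -> α = 0 -> 0 = 2
α -> α = 0 -> 0 = 2
(α -> α) -> (α -> α) = 2 -> 2 = 2
α -> α = 0 -> 0 = 2
(α -> α) -> α = 2 -> 0 = 0
((α -> α) -> (α -> α)) -> ((α -> α) -> α) = 2 -> 0 = 0
No assignment yields a value below 0, so this is the minimum.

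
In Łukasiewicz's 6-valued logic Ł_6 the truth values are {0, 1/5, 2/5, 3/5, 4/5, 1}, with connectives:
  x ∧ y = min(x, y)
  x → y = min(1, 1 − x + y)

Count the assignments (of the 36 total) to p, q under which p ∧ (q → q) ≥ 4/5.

value 1: 6 assignments (counts)
value 4/5: 6 assignments (counts)
value 3/5: 6 assignments
value 2/5: 6 assignments
value 1/5: 6 assignments
value 0: 6 assignments
So 12 of the 36 assignments meet the threshold.

12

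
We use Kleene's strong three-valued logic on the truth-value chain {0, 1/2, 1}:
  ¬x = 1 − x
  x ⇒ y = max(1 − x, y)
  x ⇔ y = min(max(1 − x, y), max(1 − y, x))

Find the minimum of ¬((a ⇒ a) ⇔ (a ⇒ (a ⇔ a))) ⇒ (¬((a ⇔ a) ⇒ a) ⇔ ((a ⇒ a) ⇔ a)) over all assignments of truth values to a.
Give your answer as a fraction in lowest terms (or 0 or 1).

Take a = 1/2:
a ⇒ a = 1/2 ⇒ 1/2 = 1/2
a ⇔ a = 1/2 ⇔ 1/2 = 1/2
a ⇒ (a ⇔ a) = 1/2 ⇒ 1/2 = 1/2
(a ⇒ a) ⇔ (a ⇒ (a ⇔ a)) = 1/2 ⇔ 1/2 = 1/2
¬((a ⇒ a) ⇔ (a ⇒ (a ⇔ a))) = ¬1/2 = 1/2
a ⇔ a = 1/2 ⇔ 1/2 = 1/2
(a ⇔ a) ⇒ a = 1/2 ⇒ 1/2 = 1/2
¬((a ⇔ a) ⇒ a) = ¬1/2 = 1/2
a ⇒ a = 1/2 ⇒ 1/2 = 1/2
(a ⇒ a) ⇔ a = 1/2 ⇔ 1/2 = 1/2
¬((a ⇔ a) ⇒ a) ⇔ ((a ⇒ a) ⇔ a) = 1/2 ⇔ 1/2 = 1/2
¬((a ⇒ a) ⇔ (a ⇒ (a ⇔ a))) ⇒ (¬((a ⇔ a) ⇒ a) ⇔ ((a ⇒ a) ⇔ a)) = 1/2 ⇒ 1/2 = 1/2
No assignment yields a value below 1/2, so this is the minimum.

1/2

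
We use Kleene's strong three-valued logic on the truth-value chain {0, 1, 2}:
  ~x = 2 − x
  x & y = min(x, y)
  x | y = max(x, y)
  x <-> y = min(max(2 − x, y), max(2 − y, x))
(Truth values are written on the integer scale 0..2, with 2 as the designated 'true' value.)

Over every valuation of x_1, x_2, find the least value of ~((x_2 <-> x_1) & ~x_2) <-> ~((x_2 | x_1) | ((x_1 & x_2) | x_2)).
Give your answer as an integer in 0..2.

Take x_1 = 0, x_2 = 0:
x_2 <-> x_1 = 0 <-> 0 = 2
~x_2 = ~0 = 2
(x_2 <-> x_1) & ~x_2 = 2 & 2 = 2
~((x_2 <-> x_1) & ~x_2) = ~2 = 0
x_2 | x_1 = 0 | 0 = 0
x_1 & x_2 = 0 & 0 = 0
(x_1 & x_2) | x_2 = 0 | 0 = 0
(x_2 | x_1) | ((x_1 & x_2) | x_2) = 0 | 0 = 0
~((x_2 | x_1) | ((x_1 & x_2) | x_2)) = ~0 = 2
~((x_2 <-> x_1) & ~x_2) <-> ~((x_2 | x_1) | ((x_1 & x_2) | x_2)) = 0 <-> 2 = 0
No assignment yields a value below 0, so this is the minimum.

0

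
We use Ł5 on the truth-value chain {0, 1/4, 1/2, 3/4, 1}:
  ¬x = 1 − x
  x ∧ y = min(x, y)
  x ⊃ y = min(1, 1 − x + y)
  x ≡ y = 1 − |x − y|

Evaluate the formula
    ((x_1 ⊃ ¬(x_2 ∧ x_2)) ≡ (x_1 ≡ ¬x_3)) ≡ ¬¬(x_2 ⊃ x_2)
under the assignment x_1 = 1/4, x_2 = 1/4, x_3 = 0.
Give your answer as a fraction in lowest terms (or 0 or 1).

x_2 ∧ x_2 = 1/4 ∧ 1/4 = 1/4
¬(x_2 ∧ x_2) = ¬1/4 = 3/4
x_1 ⊃ ¬(x_2 ∧ x_2) = 1/4 ⊃ 3/4 = 1
¬x_3 = ¬0 = 1
x_1 ≡ ¬x_3 = 1/4 ≡ 1 = 1/4
(x_1 ⊃ ¬(x_2 ∧ x_2)) ≡ (x_1 ≡ ¬x_3) = 1 ≡ 1/4 = 1/4
x_2 ⊃ x_2 = 1/4 ⊃ 1/4 = 1
¬(x_2 ⊃ x_2) = ¬1 = 0
¬¬(x_2 ⊃ x_2) = ¬0 = 1
((x_1 ⊃ ¬(x_2 ∧ x_2)) ≡ (x_1 ≡ ¬x_3)) ≡ ¬¬(x_2 ⊃ x_2) = 1/4 ≡ 1 = 1/4

1/4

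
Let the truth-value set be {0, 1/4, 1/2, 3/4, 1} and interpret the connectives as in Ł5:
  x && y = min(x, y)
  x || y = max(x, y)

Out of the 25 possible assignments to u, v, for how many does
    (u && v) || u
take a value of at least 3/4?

10

value 1: 5 assignments (counts)
value 3/4: 5 assignments (counts)
value 1/2: 5 assignments
value 1/4: 5 assignments
value 0: 5 assignments
So 10 of the 25 assignments meet the threshold.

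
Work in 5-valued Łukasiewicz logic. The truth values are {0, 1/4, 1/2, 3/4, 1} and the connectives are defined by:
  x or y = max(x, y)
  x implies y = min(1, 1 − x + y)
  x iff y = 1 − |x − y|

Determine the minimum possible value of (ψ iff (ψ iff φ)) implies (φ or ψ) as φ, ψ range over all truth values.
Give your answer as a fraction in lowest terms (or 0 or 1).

Take φ = 0, ψ = 1/2:
ψ iff φ = 1/2 iff 0 = 1/2
ψ iff (ψ iff φ) = 1/2 iff 1/2 = 1
φ or ψ = 0 or 1/2 = 1/2
(ψ iff (ψ iff φ)) implies (φ or ψ) = 1 implies 1/2 = 1/2
No assignment yields a value below 1/2, so this is the minimum.

1/2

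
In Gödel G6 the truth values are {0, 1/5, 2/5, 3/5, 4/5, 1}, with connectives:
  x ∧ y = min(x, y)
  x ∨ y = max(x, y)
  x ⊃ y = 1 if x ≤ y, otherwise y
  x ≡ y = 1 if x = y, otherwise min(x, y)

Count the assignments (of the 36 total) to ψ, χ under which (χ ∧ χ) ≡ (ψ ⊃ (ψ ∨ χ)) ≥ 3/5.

value 1: 6 assignments (counts)
value 4/5: 6 assignments (counts)
value 3/5: 6 assignments (counts)
value 2/5: 6 assignments
value 1/5: 6 assignments
value 0: 6 assignments
So 18 of the 36 assignments meet the threshold.

18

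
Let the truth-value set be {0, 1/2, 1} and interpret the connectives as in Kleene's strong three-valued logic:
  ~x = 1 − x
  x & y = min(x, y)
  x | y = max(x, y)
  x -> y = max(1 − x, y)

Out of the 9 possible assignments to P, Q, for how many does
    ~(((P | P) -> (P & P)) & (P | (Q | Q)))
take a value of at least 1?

1

P = 0, Q = 0 ↦ 1  ≥
P = 0, Q = 1/2 ↦ 1/2  <
P = 0, Q = 1 ↦ 0  <
P = 1/2, Q = 0 ↦ 1/2  <
P = 1/2, Q = 1/2 ↦ 1/2  <
P = 1/2, Q = 1 ↦ 1/2  <
P = 1, Q = 0 ↦ 0  <
P = 1, Q = 1/2 ↦ 0  <
P = 1, Q = 1 ↦ 0  <
So 1 of the 9 assignments meets the threshold.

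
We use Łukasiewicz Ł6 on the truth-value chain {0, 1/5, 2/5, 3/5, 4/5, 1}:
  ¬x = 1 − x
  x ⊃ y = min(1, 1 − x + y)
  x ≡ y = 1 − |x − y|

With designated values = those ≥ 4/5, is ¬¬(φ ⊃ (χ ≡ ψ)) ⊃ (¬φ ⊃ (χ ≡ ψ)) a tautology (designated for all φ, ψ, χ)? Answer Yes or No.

No

Counterexample: take φ = 0, ψ = 0, χ = 2/5.
χ ≡ ψ = 2/5 ≡ 0 = 3/5
φ ⊃ (χ ≡ ψ) = 0 ⊃ 3/5 = 1
¬(φ ⊃ (χ ≡ ψ)) = ¬1 = 0
¬¬(φ ⊃ (χ ≡ ψ)) = ¬0 = 1
¬φ = ¬0 = 1
χ ≡ ψ = 2/5 ≡ 0 = 3/5
¬φ ⊃ (χ ≡ ψ) = 1 ⊃ 3/5 = 3/5
¬¬(φ ⊃ (χ ≡ ψ)) ⊃ (¬φ ⊃ (χ ≡ ψ)) = 1 ⊃ 3/5 = 3/5
This gives 3/5, which is below 4/5.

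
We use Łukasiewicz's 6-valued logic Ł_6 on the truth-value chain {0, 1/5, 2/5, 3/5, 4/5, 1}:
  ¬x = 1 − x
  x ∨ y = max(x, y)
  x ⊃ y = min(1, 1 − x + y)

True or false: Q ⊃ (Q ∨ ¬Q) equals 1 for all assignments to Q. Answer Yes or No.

Yes

Q = 0 ↦ 1
Q = 1/5 ↦ 1
Q = 2/5 ↦ 1
Q = 3/5 ↦ 1
Q = 4/5 ↦ 1
Q = 1 ↦ 1
Every assignment gives a value ≥ 1.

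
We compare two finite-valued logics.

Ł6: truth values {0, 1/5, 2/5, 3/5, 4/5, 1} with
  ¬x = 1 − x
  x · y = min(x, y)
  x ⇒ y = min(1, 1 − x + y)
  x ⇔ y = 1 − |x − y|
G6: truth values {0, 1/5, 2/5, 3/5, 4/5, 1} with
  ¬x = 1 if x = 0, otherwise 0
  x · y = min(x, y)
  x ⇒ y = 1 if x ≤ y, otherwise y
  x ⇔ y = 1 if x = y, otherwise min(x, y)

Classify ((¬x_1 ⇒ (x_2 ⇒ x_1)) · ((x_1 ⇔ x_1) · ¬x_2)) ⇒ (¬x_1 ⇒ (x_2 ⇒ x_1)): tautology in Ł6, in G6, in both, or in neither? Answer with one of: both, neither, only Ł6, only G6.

In Ł6: every assignment gives 1 — tautology.
In G6: every assignment gives 1 — tautology.

both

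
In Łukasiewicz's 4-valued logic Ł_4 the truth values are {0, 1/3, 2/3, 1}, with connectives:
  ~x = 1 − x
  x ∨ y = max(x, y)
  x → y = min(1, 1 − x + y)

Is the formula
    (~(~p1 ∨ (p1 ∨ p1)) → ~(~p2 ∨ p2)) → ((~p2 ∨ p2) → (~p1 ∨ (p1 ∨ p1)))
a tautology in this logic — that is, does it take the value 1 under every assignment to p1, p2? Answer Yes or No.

p1 = 0, p2 = 0 ↦ 1
p1 = 0, p2 = 1/3 ↦ 1
p1 = 0, p2 = 2/3 ↦ 1
p1 = 0, p2 = 1 ↦ 1
p1 = 1/3, p2 = 0 ↦ 1
p1 = 1/3, p2 = 1/3 ↦ 1
p1 = 1/3, p2 = 2/3 ↦ 1
p1 = 1/3, p2 = 1 ↦ 1
p1 = 2/3, p2 = 0 ↦ 1
p1 = 2/3, p2 = 1/3 ↦ 1
p1 = 2/3, p2 = 2/3 ↦ 1
p1 = 2/3, p2 = 1 ↦ 1
p1 = 1, p2 = 0 ↦ 1
p1 = 1, p2 = 1/3 ↦ 1
p1 = 1, p2 = 2/3 ↦ 1
p1 = 1, p2 = 1 ↦ 1
Every assignment gives a value ≥ 1.

Yes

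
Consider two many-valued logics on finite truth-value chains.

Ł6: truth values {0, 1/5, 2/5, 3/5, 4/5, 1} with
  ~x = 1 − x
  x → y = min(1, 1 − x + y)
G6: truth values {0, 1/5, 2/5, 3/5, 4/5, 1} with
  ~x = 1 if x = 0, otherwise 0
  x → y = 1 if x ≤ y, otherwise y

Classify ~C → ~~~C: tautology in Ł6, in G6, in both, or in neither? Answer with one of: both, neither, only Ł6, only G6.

both

In Ł6: every assignment gives 1 — tautology.
In G6: every assignment gives 1 — tautology.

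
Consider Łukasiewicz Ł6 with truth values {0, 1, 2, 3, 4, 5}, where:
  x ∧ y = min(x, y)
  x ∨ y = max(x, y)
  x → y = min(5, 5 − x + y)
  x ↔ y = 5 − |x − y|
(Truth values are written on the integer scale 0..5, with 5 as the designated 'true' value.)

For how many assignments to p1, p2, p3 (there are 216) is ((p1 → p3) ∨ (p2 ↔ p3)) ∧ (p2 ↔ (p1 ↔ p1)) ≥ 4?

value 5: 21 assignments (counts)
value 4: 32 assignments (counts)
value 3: 41 assignments
value 2: 45 assignments
value 1: 40 assignments
value 0: 37 assignments
So 53 of the 216 assignments meet the threshold.

53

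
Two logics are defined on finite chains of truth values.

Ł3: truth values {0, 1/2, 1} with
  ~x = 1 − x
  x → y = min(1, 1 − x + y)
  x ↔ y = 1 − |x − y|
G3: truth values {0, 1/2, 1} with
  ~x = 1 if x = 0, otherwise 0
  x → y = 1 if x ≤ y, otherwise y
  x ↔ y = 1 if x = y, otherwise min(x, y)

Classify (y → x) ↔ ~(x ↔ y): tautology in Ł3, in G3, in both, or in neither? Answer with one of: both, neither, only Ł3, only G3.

In Ł3: at x = 0, y = 0 the value is 0 — not a tautology.
In G3: at x = 0, y = 0 the value is 0 — not a tautology.

neither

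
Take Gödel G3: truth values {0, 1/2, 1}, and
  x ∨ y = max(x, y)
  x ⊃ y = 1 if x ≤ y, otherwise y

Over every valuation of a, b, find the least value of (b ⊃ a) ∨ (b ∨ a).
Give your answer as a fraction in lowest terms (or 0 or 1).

1/2

Take a = 0, b = 1/2:
b ⊃ a = 1/2 ⊃ 0 = 0
b ∨ a = 1/2 ∨ 0 = 1/2
(b ⊃ a) ∨ (b ∨ a) = 0 ∨ 1/2 = 1/2
No assignment yields a value below 1/2, so this is the minimum.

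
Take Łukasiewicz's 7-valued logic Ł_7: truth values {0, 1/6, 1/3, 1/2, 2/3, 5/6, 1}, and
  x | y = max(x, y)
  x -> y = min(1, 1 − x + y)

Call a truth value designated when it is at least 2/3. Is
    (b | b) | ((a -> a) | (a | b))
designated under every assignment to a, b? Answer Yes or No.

At a = 1/6, b = 1/6, for instance:
b | b = 1/6 | 1/6 = 1/6
a -> a = 1/6 -> 1/6 = 1
a | b = 1/6 | 1/6 = 1/6
(a -> a) | (a | b) = 1 | 1/6 = 1
(b | b) | ((a -> a) | (a | b)) = 1/6 | 1 = 1
and checking the remaining 48 assignments likewise gives ≥ 2/3 in every case.

Yes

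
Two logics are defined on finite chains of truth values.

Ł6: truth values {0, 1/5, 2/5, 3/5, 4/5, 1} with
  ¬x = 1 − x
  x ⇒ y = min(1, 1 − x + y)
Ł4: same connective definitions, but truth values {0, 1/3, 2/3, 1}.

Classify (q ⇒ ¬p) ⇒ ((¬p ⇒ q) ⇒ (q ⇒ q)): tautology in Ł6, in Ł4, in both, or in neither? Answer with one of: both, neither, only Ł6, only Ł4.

In Ł6: every assignment gives 1 — tautology.
In Ł4: every assignment gives 1 — tautology.

both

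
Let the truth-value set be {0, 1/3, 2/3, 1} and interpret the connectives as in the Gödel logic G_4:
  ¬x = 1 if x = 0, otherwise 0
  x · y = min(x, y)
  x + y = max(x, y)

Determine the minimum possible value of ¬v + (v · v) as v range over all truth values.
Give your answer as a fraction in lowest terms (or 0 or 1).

1/3

Take v = 1/3:
¬v = ¬1/3 = 0
v · v = 1/3 · 1/3 = 1/3
¬v + (v · v) = 0 + 1/3 = 1/3
No assignment yields a value below 1/3, so this is the minimum.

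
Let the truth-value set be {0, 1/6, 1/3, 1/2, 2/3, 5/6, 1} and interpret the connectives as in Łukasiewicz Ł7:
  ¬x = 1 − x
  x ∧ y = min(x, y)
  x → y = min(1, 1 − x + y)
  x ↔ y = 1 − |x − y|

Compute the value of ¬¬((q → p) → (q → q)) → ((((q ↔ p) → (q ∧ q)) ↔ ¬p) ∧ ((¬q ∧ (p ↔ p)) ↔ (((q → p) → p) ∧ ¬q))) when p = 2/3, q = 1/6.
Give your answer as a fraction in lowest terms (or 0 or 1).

2/3

q → p = 1/6 → 2/3 = 1
q → q = 1/6 → 1/6 = 1
(q → p) → (q → q) = 1 → 1 = 1
¬((q → p) → (q → q)) = ¬1 = 0
¬¬((q → p) → (q → q)) = ¬0 = 1
q ↔ p = 1/6 ↔ 2/3 = 1/2
q ∧ q = 1/6 ∧ 1/6 = 1/6
(q ↔ p) → (q ∧ q) = 1/2 → 1/6 = 2/3
¬p = ¬2/3 = 1/3
((q ↔ p) → (q ∧ q)) ↔ ¬p = 2/3 ↔ 1/3 = 2/3
¬q = ¬1/6 = 5/6
p ↔ p = 2/3 ↔ 2/3 = 1
¬q ∧ (p ↔ p) = 5/6 ∧ 1 = 5/6
q → p = 1/6 → 2/3 = 1
(q → p) → p = 1 → 2/3 = 2/3
¬q = ¬1/6 = 5/6
((q → p) → p) ∧ ¬q = 2/3 ∧ 5/6 = 2/3
(¬q ∧ (p ↔ p)) ↔ (((q → p) → p) ∧ ¬q) = 5/6 ↔ 2/3 = 5/6
(((q ↔ p) → (q ∧ q)) ↔ ¬p) ∧ ((¬q ∧ (p ↔ p)) ↔ (((q → p) → p) ∧ ¬q)) = 2/3 ∧ 5/6 = 2/3
¬¬((q → p) → (q → q)) → ((((q ↔ p) → (q ∧ q)) ↔ ¬p) ∧ ((¬q ∧ (p ↔ p)) ↔ (((q → p) → p) ∧ ¬q))) = 1 → 2/3 = 2/3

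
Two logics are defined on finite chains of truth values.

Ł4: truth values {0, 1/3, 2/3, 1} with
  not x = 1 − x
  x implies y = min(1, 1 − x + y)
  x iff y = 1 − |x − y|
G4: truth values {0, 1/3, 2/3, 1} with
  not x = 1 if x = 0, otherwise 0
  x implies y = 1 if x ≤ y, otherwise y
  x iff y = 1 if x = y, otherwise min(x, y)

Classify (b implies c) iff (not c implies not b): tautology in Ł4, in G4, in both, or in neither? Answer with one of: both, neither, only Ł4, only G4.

In Ł4: every assignment gives 1 — tautology.
In G4: at b = 2/3, c = 1/3 the value is 1/3 — not a tautology.

only Ł4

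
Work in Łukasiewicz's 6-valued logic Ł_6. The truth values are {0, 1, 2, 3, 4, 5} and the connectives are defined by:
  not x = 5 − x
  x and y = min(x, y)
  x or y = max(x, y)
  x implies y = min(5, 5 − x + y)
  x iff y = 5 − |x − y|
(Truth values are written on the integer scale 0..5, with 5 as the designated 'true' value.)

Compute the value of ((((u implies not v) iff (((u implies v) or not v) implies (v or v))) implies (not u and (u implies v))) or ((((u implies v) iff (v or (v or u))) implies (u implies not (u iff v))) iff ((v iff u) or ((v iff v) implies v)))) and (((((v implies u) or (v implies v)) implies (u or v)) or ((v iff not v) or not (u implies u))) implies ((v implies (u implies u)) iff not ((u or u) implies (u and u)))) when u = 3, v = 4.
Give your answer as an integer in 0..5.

not v = not 4 = 1
u implies not v = 3 implies 1 = 3
u implies v = 3 implies 4 = 5
not v = not 4 = 1
(u implies v) or not v = 5 or 1 = 5
v or v = 4 or 4 = 4
((u implies v) or not v) implies (v or v) = 5 implies 4 = 4
(u implies not v) iff (((u implies v) or not v) implies (v or v)) = 3 iff 4 = 4
not u = not 3 = 2
u implies v = 3 implies 4 = 5
not u and (u implies v) = 2 and 5 = 2
((u implies not v) iff (((u implies v) or not v) implies (v or v))) implies (not u and (u implies v)) = 4 implies 2 = 3
u implies v = 3 implies 4 = 5
v or u = 4 or 3 = 4
v or (v or u) = 4 or 4 = 4
(u implies v) iff (v or (v or u)) = 5 iff 4 = 4
u iff v = 3 iff 4 = 4
not (u iff v) = not 4 = 1
u implies not (u iff v) = 3 implies 1 = 3
((u implies v) iff (v or (v or u))) implies (u implies not (u iff v)) = 4 implies 3 = 4
v iff u = 4 iff 3 = 4
v iff v = 4 iff 4 = 5
(v iff v) implies v = 5 implies 4 = 4
(v iff u) or ((v iff v) implies v) = 4 or 4 = 4
(((u implies v) iff (v or (v or u))) implies (u implies not (u iff v))) iff ((v iff u) or ((v iff v) implies v)) = 4 iff 4 = 5
(((u implies not v) iff (((u implies v) or not v) implies (v or v))) implies (not u and (u implies v))) or ((((u implies v) iff (v or (v or u))) implies (u implies not (u iff v))) iff ((v iff u) or ((v iff v) implies v))) = 3 or 5 = 5
v implies u = 4 implies 3 = 4
v implies v = 4 implies 4 = 5
(v implies u) or (v implies v) = 4 or 5 = 5
u or v = 3 or 4 = 4
((v implies u) or (v implies v)) implies (u or v) = 5 implies 4 = 4
not v = not 4 = 1
v iff not v = 4 iff 1 = 2
u implies u = 3 implies 3 = 5
not (u implies u) = not 5 = 0
(v iff not v) or not (u implies u) = 2 or 0 = 2
(((v implies u) or (v implies v)) implies (u or v)) or ((v iff not v) or not (u implies u)) = 4 or 2 = 4
u implies u = 3 implies 3 = 5
v implies (u implies u) = 4 implies 5 = 5
u or u = 3 or 3 = 3
u and u = 3 and 3 = 3
(u or u) implies (u and u) = 3 implies 3 = 5
not ((u or u) implies (u and u)) = not 5 = 0
(v implies (u implies u)) iff not ((u or u) implies (u and u)) = 5 iff 0 = 0
((((v implies u) or (v implies v)) implies (u or v)) or ((v iff not v) or not (u implies u))) implies ((v implies (u implies u)) iff not ((u or u) implies (u and u))) = 4 implies 0 = 1
((((u implies not v) iff (((u implies v) or not v) implies (v or v))) implies (not u and (u implies v))) or ((((u implies v) iff (v or (v or u))) implies (u implies not (u iff v))) iff ((v iff u) or ((v iff v) implies v)))) and (((((v implies u) or (v implies v)) implies (u or v)) or ((v iff not v) or not (u implies u))) implies ((v implies (u implies u)) iff not ((u or u) implies (u and u)))) = 5 and 1 = 1

1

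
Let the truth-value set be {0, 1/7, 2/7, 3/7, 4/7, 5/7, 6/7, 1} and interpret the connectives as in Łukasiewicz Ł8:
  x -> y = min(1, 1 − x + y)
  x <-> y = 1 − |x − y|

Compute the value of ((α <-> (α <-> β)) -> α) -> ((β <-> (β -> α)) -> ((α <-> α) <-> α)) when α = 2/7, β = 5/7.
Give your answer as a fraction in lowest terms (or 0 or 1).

6/7

α <-> β = 2/7 <-> 5/7 = 4/7
α <-> (α <-> β) = 2/7 <-> 4/7 = 5/7
(α <-> (α <-> β)) -> α = 5/7 -> 2/7 = 4/7
β -> α = 5/7 -> 2/7 = 4/7
β <-> (β -> α) = 5/7 <-> 4/7 = 6/7
α <-> α = 2/7 <-> 2/7 = 1
(α <-> α) <-> α = 1 <-> 2/7 = 2/7
(β <-> (β -> α)) -> ((α <-> α) <-> α) = 6/7 -> 2/7 = 3/7
((α <-> (α <-> β)) -> α) -> ((β <-> (β -> α)) -> ((α <-> α) <-> α)) = 4/7 -> 3/7 = 6/7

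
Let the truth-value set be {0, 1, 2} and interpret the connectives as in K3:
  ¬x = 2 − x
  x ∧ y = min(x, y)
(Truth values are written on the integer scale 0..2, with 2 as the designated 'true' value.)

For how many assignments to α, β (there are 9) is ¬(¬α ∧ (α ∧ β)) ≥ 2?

α = 0, β = 0 ↦ 2  ≥
α = 0, β = 1 ↦ 2  ≥
α = 0, β = 2 ↦ 2  ≥
α = 1, β = 0 ↦ 2  ≥
α = 1, β = 1 ↦ 1  <
α = 1, β = 2 ↦ 1  <
α = 2, β = 0 ↦ 2  ≥
α = 2, β = 1 ↦ 2  ≥
α = 2, β = 2 ↦ 2  ≥
So 7 of the 9 assignments meet the threshold.

7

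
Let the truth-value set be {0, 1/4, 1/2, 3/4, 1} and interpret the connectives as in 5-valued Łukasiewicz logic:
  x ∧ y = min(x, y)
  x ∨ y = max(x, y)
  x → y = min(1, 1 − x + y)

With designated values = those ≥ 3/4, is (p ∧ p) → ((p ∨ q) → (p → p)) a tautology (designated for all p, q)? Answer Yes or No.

At p = 1, q = 3/4, for instance:
p ∧ p = 1 ∧ 1 = 1
p ∨ q = 1 ∨ 3/4 = 1
p → p = 1 → 1 = 1
(p ∨ q) → (p → p) = 1 → 1 = 1
(p ∧ p) → ((p ∨ q) → (p → p)) = 1 → 1 = 1
and checking the remaining 24 assignments likewise gives ≥ 3/4 in every case.

Yes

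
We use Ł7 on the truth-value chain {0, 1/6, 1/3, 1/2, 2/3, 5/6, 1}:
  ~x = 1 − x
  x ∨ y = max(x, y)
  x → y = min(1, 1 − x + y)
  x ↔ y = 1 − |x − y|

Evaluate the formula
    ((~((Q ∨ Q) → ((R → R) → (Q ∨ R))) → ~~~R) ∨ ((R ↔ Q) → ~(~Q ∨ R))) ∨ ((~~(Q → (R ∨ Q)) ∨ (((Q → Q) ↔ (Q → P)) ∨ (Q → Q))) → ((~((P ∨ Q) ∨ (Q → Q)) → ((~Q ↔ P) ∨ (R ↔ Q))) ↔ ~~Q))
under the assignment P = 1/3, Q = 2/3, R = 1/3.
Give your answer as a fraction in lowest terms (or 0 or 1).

1

Q ∨ Q = 2/3 ∨ 2/3 = 2/3
R → R = 1/3 → 1/3 = 1
Q ∨ R = 2/3 ∨ 1/3 = 2/3
(R → R) → (Q ∨ R) = 1 → 2/3 = 2/3
(Q ∨ Q) → ((R → R) → (Q ∨ R)) = 2/3 → 2/3 = 1
~((Q ∨ Q) → ((R → R) → (Q ∨ R))) = ~1 = 0
~R = ~1/3 = 2/3
~~R = ~2/3 = 1/3
~~~R = ~1/3 = 2/3
~((Q ∨ Q) → ((R → R) → (Q ∨ R))) → ~~~R = 0 → 2/3 = 1
R ↔ Q = 1/3 ↔ 2/3 = 2/3
~Q = ~2/3 = 1/3
~Q ∨ R = 1/3 ∨ 1/3 = 1/3
~(~Q ∨ R) = ~1/3 = 2/3
(R ↔ Q) → ~(~Q ∨ R) = 2/3 → 2/3 = 1
(~((Q ∨ Q) → ((R → R) → (Q ∨ R))) → ~~~R) ∨ ((R ↔ Q) → ~(~Q ∨ R)) = 1 ∨ 1 = 1
R ∨ Q = 1/3 ∨ 2/3 = 2/3
Q → (R ∨ Q) = 2/3 → 2/3 = 1
~(Q → (R ∨ Q)) = ~1 = 0
~~(Q → (R ∨ Q)) = ~0 = 1
Q → Q = 2/3 → 2/3 = 1
Q → P = 2/3 → 1/3 = 2/3
(Q → Q) ↔ (Q → P) = 1 ↔ 2/3 = 2/3
Q → Q = 2/3 → 2/3 = 1
((Q → Q) ↔ (Q → P)) ∨ (Q → Q) = 2/3 ∨ 1 = 1
~~(Q → (R ∨ Q)) ∨ (((Q → Q) ↔ (Q → P)) ∨ (Q → Q)) = 1 ∨ 1 = 1
P ∨ Q = 1/3 ∨ 2/3 = 2/3
Q → Q = 2/3 → 2/3 = 1
(P ∨ Q) ∨ (Q → Q) = 2/3 ∨ 1 = 1
~((P ∨ Q) ∨ (Q → Q)) = ~1 = 0
~Q = ~2/3 = 1/3
~Q ↔ P = 1/3 ↔ 1/3 = 1
R ↔ Q = 1/3 ↔ 2/3 = 2/3
(~Q ↔ P) ∨ (R ↔ Q) = 1 ∨ 2/3 = 1
~((P ∨ Q) ∨ (Q → Q)) → ((~Q ↔ P) ∨ (R ↔ Q)) = 0 → 1 = 1
~Q = ~2/3 = 1/3
~~Q = ~1/3 = 2/3
(~((P ∨ Q) ∨ (Q → Q)) → ((~Q ↔ P) ∨ (R ↔ Q))) ↔ ~~Q = 1 ↔ 2/3 = 2/3
(~~(Q → (R ∨ Q)) ∨ (((Q → Q) ↔ (Q → P)) ∨ (Q → Q))) → ((~((P ∨ Q) ∨ (Q → Q)) → ((~Q ↔ P) ∨ (R ↔ Q))) ↔ ~~Q) = 1 → 2/3 = 2/3
((~((Q ∨ Q) → ((R → R) → (Q ∨ R))) → ~~~R) ∨ ((R ↔ Q) → ~(~Q ∨ R))) ∨ ((~~(Q → (R ∨ Q)) ∨ (((Q → Q) ↔ (Q → P)) ∨ (Q → Q))) → ((~((P ∨ Q) ∨ (Q → Q)) → ((~Q ↔ P) ∨ (R ↔ Q))) ↔ ~~Q)) = 1 ∨ 2/3 = 1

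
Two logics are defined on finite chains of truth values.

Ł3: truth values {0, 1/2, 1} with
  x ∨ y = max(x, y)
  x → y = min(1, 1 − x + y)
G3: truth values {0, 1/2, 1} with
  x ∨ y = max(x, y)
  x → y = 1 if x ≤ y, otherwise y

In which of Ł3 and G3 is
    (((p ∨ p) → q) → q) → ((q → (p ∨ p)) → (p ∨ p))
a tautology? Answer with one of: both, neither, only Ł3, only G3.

only Ł3

In Ł3: every assignment gives 1 — tautology.
In G3: at p = 1/2, q = 0 the value is 1/2 — not a tautology.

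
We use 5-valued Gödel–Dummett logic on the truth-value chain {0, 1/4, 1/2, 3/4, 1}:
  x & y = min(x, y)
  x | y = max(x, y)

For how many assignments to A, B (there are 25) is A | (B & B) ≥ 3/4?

value 1: 9 assignments (counts)
value 3/4: 7 assignments (counts)
value 1/2: 5 assignments
value 1/4: 3 assignments
value 0: 1 assignment
So 16 of the 25 assignments meet the threshold.

16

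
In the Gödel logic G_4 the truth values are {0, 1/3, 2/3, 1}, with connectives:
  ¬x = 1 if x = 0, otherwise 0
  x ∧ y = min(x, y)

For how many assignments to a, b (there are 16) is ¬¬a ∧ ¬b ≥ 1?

3

a = 0, b = 0 ↦ 0  <
a = 0, b = 1/3 ↦ 0  <
a = 0, b = 2/3 ↦ 0  <
a = 0, b = 1 ↦ 0  <
a = 1/3, b = 0 ↦ 1  ≥
a = 1/3, b = 1/3 ↦ 0  <
a = 1/3, b = 2/3 ↦ 0  <
a = 1/3, b = 1 ↦ 0  <
a = 2/3, b = 0 ↦ 1  ≥
a = 2/3, b = 1/3 ↦ 0  <
a = 2/3, b = 2/3 ↦ 0  <
a = 2/3, b = 1 ↦ 0  <
a = 1, b = 0 ↦ 1  ≥
a = 1, b = 1/3 ↦ 0  <
a = 1, b = 2/3 ↦ 0  <
a = 1, b = 1 ↦ 0  <
So 3 of the 16 assignments meet the threshold.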